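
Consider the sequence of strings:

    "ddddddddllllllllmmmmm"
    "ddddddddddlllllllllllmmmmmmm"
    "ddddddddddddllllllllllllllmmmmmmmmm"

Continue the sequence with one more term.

ddddddddddddddlllllllllllllllllmmmmmmmmmmm

The n-th term is 2n+2 d's then 3n-1 l's then 2n-1 m's, where the shown terms are n = 3, 4, 5.
Setting n = 6 gives 14, 17, 11 characters in each block.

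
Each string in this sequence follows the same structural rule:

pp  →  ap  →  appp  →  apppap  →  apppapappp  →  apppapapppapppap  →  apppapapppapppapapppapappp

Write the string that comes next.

apppapapppapppapapppapapppapppapapppapppap

From term 3 onward, concatenate the last term with the second-to-last: ap·pp = appp, appp·ap = apppap, …
The next term joins apppapapppapppapapppapappp and apppapapppapppap.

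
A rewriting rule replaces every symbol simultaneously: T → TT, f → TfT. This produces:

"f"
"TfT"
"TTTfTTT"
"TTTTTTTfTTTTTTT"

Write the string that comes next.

Rewriting the 15 symbols of TTTTTTTfTTTTTTT one by one yields TT TT TT TT TT TT TT TfT TT TT TT TT TT TT TT; concatenated:

TTTTTTTTTTTTTTTfTTTTTTTTTTTTTTT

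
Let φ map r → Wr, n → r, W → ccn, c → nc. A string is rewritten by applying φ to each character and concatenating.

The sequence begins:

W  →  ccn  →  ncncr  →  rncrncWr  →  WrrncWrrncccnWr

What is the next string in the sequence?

Applying the rule to each of the 15 symbols of WrrncWrrncccnWr gives the pieces ccn Wr Wr r nc ccn Wr Wr r nc nc nc r ccn Wr, which concatenate to the answer.

ccnWrWrrncccnWrWrrncncncrccnWr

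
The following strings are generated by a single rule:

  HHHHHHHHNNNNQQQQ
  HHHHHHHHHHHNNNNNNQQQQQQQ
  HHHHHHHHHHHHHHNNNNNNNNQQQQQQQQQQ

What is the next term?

HHHHHHHHHHHHHHHHHNNNNNNNNNNQQQQQQQQQQQQQ

Reading off run lengths: H runs 8, 11, 14; N runs 4, 6, 8; Q runs 4, 7, 10 — each is linear in n, where the shown terms are n = 2, 3, 4.
For the next term, n = 5, so the run lengths are 17, 10, 13.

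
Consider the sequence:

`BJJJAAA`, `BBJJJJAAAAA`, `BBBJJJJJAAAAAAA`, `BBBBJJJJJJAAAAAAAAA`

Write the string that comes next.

BBBBBJJJJJJJAAAAAAAAAAA

The n-th term is n-1 B's then n+1 J's then 2n-1 A's, where the shown terms are n = 2, 3, 4, 5.
Setting n = 6 gives 5, 7, 11 characters in each block.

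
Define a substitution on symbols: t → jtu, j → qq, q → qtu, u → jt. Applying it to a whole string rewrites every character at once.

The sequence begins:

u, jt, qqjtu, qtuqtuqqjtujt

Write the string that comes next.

Rewriting the 13 symbols of qtuqtuqqjtujt one by one yields qtu jtu jt qtu jtu jt qtu qtu qq jtu jt qq jtu; concatenated:

qtujtujtqtujtujtqtuqtuqqjtujtqqjtu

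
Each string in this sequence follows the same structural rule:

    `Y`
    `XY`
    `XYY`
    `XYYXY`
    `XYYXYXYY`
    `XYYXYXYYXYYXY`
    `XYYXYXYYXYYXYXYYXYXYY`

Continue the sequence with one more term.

XYYXYXYYXYYXYXYYXYXYYXYYXYXYYXYYXY

Each term (from the third on) is the previous term followed by the one before it: term 3 = XY·Y = XYY.
So term 8 is XYYXYXYYXYYXYXYYXYXYY·XYYXYXYYXYYXY.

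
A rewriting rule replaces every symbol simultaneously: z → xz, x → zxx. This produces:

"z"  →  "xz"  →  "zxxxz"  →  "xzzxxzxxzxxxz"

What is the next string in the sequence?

zxxxzxzzxxzxxxzzxxzxxxzzxxzxxzxxxz

φ(xzzxxzxxzxxxz) expands symbol-by-symbol to zxx xz xz zxx zxx xz zxx zxx xz zxx zxx zxx xz; joining the 13 pieces gives the next term.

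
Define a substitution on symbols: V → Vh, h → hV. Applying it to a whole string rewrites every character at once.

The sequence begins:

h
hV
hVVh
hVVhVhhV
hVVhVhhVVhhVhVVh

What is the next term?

φ(hVVhVhhVVhhVhVVh) expands symbol-by-symbol to hV Vh Vh hV Vh hV hV Vh Vh hV hV Vh hV Vh Vh hV; joining the 16 pieces gives the next term.

hVVhVhhVVhhVhVVhVhhVhVVhhVVhVhhV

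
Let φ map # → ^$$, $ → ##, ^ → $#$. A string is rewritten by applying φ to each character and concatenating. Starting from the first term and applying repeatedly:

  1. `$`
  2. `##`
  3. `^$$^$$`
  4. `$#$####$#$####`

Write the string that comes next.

Applying the rule to each of the 14 symbols of $#$####$#$#### gives the pieces ## ^$$ ## ^$$ ^$$ ^$$ ^$$ ## ^$$ ## ^$$ ^$$ ^$$ ^$$, which concatenate to the answer.

##^$$##^$$^$$^$$^$$##^$$##^$$^$$^$$^$$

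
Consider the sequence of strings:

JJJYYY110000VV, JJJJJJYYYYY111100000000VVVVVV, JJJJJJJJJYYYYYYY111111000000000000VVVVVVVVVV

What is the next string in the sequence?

Reading off run lengths: J runs 3, 6, 9; Y runs 3, 5, 7; 1 runs 2, 4, 6; 0 runs 4, 8, 12; V runs 2, 6, 10 — each is linear in n (n = 1, 2, …).
For the next term, n = 4, so the run lengths are 12, 9, 8, 16, 14.

JJJJJJJJJJJJYYYYYYYYY111111110000000000000000VVVVVVVVVVVVVV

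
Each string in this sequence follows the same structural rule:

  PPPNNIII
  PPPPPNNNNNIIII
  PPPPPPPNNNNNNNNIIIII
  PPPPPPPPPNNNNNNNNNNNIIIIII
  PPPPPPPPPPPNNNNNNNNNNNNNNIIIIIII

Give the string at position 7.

Reading off run lengths: P runs 3, 5, 7, 9, 11; N runs 2, 5, 8, 11, 14; I runs 3, 4, 5, 6, 7 — each is linear in n (n = 1, 2, …).
At n = 7 the blocks have lengths 15, 20, 9.

PPPPPPPPPPPPPPPNNNNNNNNNNNNNNNNNNNNIIIIIIIII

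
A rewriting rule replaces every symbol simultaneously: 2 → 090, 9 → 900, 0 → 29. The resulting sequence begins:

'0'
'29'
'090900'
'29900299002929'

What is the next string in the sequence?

φ(29900299002929) expands symbol-by-symbol to 090 900 900 29 29 090 900 900 29 29 090 900 090 900; joining the 14 pieces gives the next term.

09090090029290909009002929090900090900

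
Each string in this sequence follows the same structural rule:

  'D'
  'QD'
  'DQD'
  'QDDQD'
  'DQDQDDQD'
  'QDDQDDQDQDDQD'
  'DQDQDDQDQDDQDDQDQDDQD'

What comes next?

QDDQDDQDQDDQDDQDQDDQDQDDQDDQDQDDQD

From term 3 onward, concatenate the second-to-last term with the last: D·QD = DQD, QD·DQD = QDDQD, …
The next term joins QDDQDDQDQDDQD and DQDQDDQDQDDQDDQDQDDQD.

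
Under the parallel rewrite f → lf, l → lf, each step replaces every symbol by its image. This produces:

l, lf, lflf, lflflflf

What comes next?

Apply φ to lflflflf symbol by symbol: l→lf, f→lf, l→lf, f→lf, l→lf, f→lf, l→lf, f→lf; joined: lf lf lf lf lf lf lf lf.

lflflflflflflflf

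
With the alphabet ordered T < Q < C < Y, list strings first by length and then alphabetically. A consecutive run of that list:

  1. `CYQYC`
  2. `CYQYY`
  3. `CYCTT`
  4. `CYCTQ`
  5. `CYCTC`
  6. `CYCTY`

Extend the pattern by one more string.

CYCQT

Treat CYCTY as a base-4 numeral over the given alphabet and add one, carrying through any trailing Y's.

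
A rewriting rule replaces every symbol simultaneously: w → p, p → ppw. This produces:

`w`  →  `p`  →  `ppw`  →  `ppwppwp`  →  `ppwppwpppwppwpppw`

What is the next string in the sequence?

Applying the rule to each of the 17 symbols of ppwppwpppwppwpppw gives the pieces ppw ppw p ppw ppw p ppw ppw ppw p ppw ppw p ppw ppw ppw p, which concatenate to the answer.

ppwppwpppwppwpppwppwppwpppwppwpppwppwppwp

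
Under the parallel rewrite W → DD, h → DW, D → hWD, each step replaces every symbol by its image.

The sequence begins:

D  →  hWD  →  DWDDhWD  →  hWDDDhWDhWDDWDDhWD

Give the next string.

Rewriting the 18 symbols of hWDDDhWDhWDDWDDhWD one by one yields DW DD hWD hWD hWD DW DD hWD DW DD hWD hWD DD hWD hWD DW DD hWD; concatenated:

DWDDhWDhWDhWDDWDDhWDDWDDhWDhWDDDhWDhWDDWDDhWD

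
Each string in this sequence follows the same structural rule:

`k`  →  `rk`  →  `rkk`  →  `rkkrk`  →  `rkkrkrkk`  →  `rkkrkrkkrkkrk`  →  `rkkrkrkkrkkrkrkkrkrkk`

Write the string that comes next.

From term 3 onward, concatenate the last term with the second-to-last: rk·k = rkk, rkk·rk = rkkrk, …
The next term joins rkkrkrkkrkkrkrkkrkrkk and rkkrkrkkrkkrk.

rkkrkrkkrkkrkrkkrkrkkrkkrkrkkrkkrk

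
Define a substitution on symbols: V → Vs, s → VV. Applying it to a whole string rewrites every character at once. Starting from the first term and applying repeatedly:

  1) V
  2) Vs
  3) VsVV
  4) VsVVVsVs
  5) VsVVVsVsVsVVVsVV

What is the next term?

VsVVVsVsVsVVVsVVVsVVVsVsVsVVVsVs

Applying the rule to each of the 16 symbols of VsVVVsVsVsVVVsVV gives the pieces Vs VV Vs Vs Vs VV Vs VV Vs VV Vs Vs Vs VV Vs Vs, which concatenate to the answer.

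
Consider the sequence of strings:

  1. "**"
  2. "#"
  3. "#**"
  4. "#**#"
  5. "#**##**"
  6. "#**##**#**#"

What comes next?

#**##**#**##**##**

This is a Fibonacci-style word recurrence s(k) = s(k−1)·s(k−2): e.g. #·** = #**.
The next term joins #**##**#**# and #**##**.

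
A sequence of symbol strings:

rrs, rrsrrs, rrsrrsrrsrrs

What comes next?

rrsrrsrrsrrsrrsrrsrrsrrs

Every step duplicates the string.
One more doubling of rrsrrsrrsrrs gives the answer.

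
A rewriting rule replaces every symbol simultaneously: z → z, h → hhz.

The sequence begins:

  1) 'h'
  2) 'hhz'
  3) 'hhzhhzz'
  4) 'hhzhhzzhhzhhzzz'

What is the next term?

hhzhhzzhhzhhzzzhhzhhzzhhzhhzzzz

φ(hhzhhzzhhzhhzzz) expands symbol-by-symbol to hhz hhz z hhz hhz z z hhz hhz z hhz hhz z z z; joining the 15 pieces gives the next term.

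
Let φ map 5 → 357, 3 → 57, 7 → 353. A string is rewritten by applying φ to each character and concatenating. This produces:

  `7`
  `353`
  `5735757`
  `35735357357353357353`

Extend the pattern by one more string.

573573535735757357353573573535735757573573535735757

Replace each of the 20 characters of 35735357357353357353 in place — 57 357 353 57 357 57 357 353 57 357 353 57 357 57 57 357 353 57 357 57 — and concatenate.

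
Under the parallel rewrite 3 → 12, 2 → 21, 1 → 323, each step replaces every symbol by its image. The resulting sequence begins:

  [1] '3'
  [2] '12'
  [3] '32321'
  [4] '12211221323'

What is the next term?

Apply φ to 12211221323 symbol by symbol: 1→323, 2→21, 2→21, 1→323, 1→323, 2→21, 2→21, 1→323, 3→12, 2→21, 3→12; joined: 323 21 21 323 323 21 21 323 12 21 12.

32321213233232121323122112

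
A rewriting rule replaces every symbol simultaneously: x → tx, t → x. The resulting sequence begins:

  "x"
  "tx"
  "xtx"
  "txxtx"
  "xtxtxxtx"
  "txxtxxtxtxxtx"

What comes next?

xtxtxxtxtxxtxxtxtxxtx

Replace each of the 13 characters of txxtxxtxtxxtx in place — x tx tx x tx tx x tx x tx tx x tx — and concatenate.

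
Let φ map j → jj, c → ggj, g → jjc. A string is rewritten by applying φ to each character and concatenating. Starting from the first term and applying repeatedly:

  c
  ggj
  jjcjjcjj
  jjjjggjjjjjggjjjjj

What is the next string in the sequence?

Rewriting the 18 symbols of jjjjggjjjjjggjjjjj one by one yields jj jj jj jj jjc jjc jj jj jj jj jj jjc jjc jj jj jj jj jj; concatenated:

jjjjjjjjjjcjjcjjjjjjjjjjjjcjjcjjjjjjjjjj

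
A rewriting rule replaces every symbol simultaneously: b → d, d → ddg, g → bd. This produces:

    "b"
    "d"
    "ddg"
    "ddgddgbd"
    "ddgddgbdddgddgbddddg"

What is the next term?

Rewriting the 20 symbols of ddgddgbdddgddgbddddg one by one yields ddg ddg bd ddg ddg bd d ddg ddg ddg bd ddg ddg bd d ddg ddg ddg ddg bd; concatenated:

ddgddgbdddgddgbddddgddgddgbdddgddgbddddgddgddgddgbd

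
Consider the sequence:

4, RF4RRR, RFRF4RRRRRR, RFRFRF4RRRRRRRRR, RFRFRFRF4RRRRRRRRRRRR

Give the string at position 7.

Every step adds RF to the front and RRR to the end of the previous string.
From RFRFRFRF4RRRRRRRRRRRR, 2 further steps: RFRFRFRF4RRRRRRRRRRRR → RFRFRFRFRF4RRRRRRRRRRRRRRR → (answer).

RFRFRFRFRFRF4RRRRRRRRRRRRRRRRRR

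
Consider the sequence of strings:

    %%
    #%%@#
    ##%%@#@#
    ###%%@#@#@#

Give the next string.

s(k+1) = #·s(k)·@#, so each term gains # as a prefix and @# as a suffix.
One more step from ###%%@#@#@# gives the answer.

####%%@#@#@#@#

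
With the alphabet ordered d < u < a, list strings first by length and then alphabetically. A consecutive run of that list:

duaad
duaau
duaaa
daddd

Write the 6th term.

dadda

Stepping forward 2 times from daddd: daddd → daddu, then the target.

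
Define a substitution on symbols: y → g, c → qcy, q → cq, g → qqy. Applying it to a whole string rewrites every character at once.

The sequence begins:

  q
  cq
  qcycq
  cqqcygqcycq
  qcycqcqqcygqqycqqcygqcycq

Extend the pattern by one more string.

Rewriting the 25 symbols of qcycqcqqcygqqycqqcygqcycq one by one yields cq qcy g qcy cq qcy cq cq qcy g qqy cq cq g qcy cq cq qcy g qqy cq qcy g qcy cq; concatenated:

cqqcygqcycqqcycqcqqcygqqycqcqgqcycqcqqcygqqycqqcygqcycq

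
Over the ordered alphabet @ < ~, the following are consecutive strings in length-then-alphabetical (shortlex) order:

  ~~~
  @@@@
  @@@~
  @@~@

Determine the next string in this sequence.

@@~~

Find the rightmost character of @@~@ below ~, bump it to the next letter, and reset everything to its right to @.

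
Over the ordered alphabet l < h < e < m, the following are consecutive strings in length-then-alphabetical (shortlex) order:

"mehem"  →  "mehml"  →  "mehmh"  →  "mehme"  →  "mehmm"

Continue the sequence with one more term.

meell

Treat mehmm as a base-4 numeral over the given alphabet and add one, carrying through any trailing m's.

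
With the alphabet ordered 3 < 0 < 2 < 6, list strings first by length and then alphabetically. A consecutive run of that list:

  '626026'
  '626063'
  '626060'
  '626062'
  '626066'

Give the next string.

626233

The successor of 626066 increments the rightmost position that isn't already 6 and resets every position after it to 3.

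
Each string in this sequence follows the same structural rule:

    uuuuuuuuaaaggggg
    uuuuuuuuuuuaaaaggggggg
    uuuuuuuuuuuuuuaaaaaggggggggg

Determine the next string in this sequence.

The n-th term is 3n+2 u's then n+1 a's then 2n+1 g's, where the shown terms are n = 2, 3, 4.
Setting n = 5 gives 17, 6, 11 characters in each block.

uuuuuuuuuuuuuuuuuaaaaaaggggggggggg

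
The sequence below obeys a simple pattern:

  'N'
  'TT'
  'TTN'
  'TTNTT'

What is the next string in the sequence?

This is a Fibonacci-style word recurrence s(k) = s(k−1)·s(k−2): e.g. TT·N = TTN.
Continuing: TTNTT · TTN gives term 5.

TTNTTTTN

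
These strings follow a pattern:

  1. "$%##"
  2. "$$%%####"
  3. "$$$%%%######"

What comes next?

The n-th term is n $'s then n %'s then 2n #'s (n = 1, 2, …).
At n = 4 the blocks have lengths 4, 4, 8.

$$$$%%%%########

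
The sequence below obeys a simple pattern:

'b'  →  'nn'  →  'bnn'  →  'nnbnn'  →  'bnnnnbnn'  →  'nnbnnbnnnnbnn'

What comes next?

This is a Fibonacci-style word recurrence s(k) = s(k−2)·s(k−1): e.g. b·nn = bnn.
The next term joins bnnnnbnn and nnbnnbnnnnbnn.

bnnnnbnnnnbnnbnnnnbnn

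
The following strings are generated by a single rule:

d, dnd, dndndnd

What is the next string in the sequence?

s(k+1) = s(k)·n·s(k) — each term doubles the last with 'n' between the halves.
One more doubling of dndndnd gives the answer.

dndndndndndndnd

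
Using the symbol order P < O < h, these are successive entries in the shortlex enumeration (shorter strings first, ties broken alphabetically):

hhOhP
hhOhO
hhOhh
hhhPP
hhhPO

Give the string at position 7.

hhhOP

Advancing 2 positions from hhhPO through hhhPO → hhhPh reaches term 7.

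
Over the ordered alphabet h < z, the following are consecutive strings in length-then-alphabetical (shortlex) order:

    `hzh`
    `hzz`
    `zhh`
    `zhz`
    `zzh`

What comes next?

zzz

Find the rightmost character of zzh below z, bump it to the next letter, and reset everything to its right to h.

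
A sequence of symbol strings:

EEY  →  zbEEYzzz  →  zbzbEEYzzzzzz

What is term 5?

zbzbzbzbEEYzzzzzzzzzzzz

Each term wraps the previous one in zb on the left and zzz on the right.
From zbzbEEYzzzzzz, 2 further steps: zbzbEEYzzzzzz → zbzbzbEEYzzzzzzzzz → (answer).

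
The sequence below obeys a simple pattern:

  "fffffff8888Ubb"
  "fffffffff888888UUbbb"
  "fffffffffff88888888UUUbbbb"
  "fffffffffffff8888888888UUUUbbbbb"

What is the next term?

fffffffffffffff888888888888UUUUUbbbbbb

Reading off run lengths: f runs 7, 9, 11, 13; 8 runs 4, 6, 8, 10; U runs 1, 2, 3, 4; b runs 2, 3, 4, 5 — each is linear in n, where the shown terms are n = 2, 3, 4, 5.
At n = 6 the blocks have lengths 15, 12, 5, 6.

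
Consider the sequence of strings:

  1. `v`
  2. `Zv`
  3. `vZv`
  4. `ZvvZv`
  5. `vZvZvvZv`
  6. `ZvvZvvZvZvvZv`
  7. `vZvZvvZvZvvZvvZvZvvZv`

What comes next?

This is a Fibonacci-style word recurrence s(k) = s(k−2)·s(k−1): e.g. v·Zv = vZv.
The next term joins ZvvZvvZvZvvZv and vZvZvvZvZvvZvvZvZvvZv.

ZvvZvvZvZvvZvvZvZvvZvZvvZvvZvZvvZv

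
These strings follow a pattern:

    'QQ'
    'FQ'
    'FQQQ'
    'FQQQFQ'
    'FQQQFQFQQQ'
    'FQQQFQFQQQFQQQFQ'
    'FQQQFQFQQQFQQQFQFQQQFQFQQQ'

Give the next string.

This is a Fibonacci-style word recurrence s(k) = s(k−1)·s(k−2): e.g. FQ·QQ = FQQQ.
So term 8 is FQQQFQFQQQFQQQFQFQQQFQFQQQ·FQQQFQFQQQFQQQFQ.

FQQQFQFQQQFQQQFQFQQQFQFQQQFQQQFQFQQQFQQQFQ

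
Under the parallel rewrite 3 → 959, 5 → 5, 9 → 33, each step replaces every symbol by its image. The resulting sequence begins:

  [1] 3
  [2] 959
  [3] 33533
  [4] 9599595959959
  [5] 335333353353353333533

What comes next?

Rewriting the 21 symbols of 335333353353353333533 one by one yields 959 959 5 959 959 959 959 5 959 959 5 959 959 5 959 959 959 959 5 959 959; concatenated:

95995959599599599595959959595995959599599599595959959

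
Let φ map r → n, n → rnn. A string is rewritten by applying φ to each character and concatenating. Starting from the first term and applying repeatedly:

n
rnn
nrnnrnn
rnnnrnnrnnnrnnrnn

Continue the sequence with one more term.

Applying the rule to each of the 17 symbols of rnnnrnnrnnnrnnrnn gives the pieces n rnn rnn rnn n rnn rnn n rnn rnn rnn n rnn rnn n rnn rnn, which concatenate to the answer.

nrnnrnnrnnnrnnrnnnrnnrnnrnnnrnnrnnnrnnrnn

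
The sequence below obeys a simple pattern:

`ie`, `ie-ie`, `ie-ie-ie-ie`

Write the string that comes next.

ie-ie-ie-ie-ie-ie-ie-ie

s(k+1) = s(k)·-·s(k) — each term doubles the last with '-' between the halves.
So the next term is two copies of ie-ie-ie-ie with '-' between the halves.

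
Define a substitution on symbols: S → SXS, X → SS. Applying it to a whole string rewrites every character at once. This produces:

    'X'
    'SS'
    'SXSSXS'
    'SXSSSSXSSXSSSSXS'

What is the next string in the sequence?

Applying the rule to each of the 16 symbols of SXSSSSXSSXSSSSXS gives the pieces SXS SS SXS SXS SXS SXS SS SXS SXS SS SXS SXS SXS SXS SS SXS, which concatenate to the answer.

SXSSSSXSSXSSXSSXSSSSXSSXSSSSXSSXSSXSSXSSSSXS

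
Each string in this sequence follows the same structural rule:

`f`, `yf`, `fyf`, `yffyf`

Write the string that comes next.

Each term (from the third on) is the two preceding terms concatenated in order: term 3 = f·yf = fyf.
So term 5 is fyf·yffyf.

fyfyffyf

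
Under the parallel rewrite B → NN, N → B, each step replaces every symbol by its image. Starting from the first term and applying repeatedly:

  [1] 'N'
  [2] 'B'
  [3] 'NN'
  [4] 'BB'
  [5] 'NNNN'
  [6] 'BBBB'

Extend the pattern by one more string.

Rewriting each symbol of BBBB: B→NN, B→NN, B→NN, B→NN, which concatenates to NN NN NN NN.

NNNNNNNN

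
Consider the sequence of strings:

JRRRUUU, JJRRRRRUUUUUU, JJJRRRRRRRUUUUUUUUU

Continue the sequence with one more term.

The n-th term is n J's then 2n+1 R's then 3n U's (n = 1, 2, …).
At n = 4 the blocks have lengths 4, 9, 12.

JJJJRRRRRRRRRUUUUUUUUUUUU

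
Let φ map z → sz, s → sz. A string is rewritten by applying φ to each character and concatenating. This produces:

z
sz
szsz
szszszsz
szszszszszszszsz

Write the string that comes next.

Rewriting the 16 symbols of szszszszszszszsz one by one yields sz sz sz sz sz sz sz sz sz sz sz sz sz sz sz sz; concatenated:

szszszszszszszszszszszszszszszsz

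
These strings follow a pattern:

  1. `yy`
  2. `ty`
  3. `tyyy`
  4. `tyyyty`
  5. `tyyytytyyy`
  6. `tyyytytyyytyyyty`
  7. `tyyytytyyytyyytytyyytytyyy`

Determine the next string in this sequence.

This is a Fibonacci-style word recurrence s(k) = s(k−1)·s(k−2): e.g. ty·yy = tyyy.
So term 8 is tyyytytyyytyyytytyyytytyyy·tyyytytyyytyyyty.

tyyytytyyytyyytytyyytytyyytyyytytyyytyyyty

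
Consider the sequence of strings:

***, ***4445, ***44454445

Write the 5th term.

***4445444544454445

Each term is the previous one with 4445 appended.
From ***44454445, 2 further steps: ***44454445 → ***444544454445 → (answer).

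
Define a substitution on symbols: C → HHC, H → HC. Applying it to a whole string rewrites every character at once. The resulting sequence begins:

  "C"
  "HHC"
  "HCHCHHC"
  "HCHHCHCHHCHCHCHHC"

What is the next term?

HCHHCHCHCHHCHCHHCHCHCHHCHCHHCHCHHCHCHCHHC

Replace each of the 17 characters of HCHHCHCHHCHCHCHHC in place — HC HHC HC HC HHC HC HHC HC HC HHC HC HHC HC HHC HC HC HHC — and concatenate.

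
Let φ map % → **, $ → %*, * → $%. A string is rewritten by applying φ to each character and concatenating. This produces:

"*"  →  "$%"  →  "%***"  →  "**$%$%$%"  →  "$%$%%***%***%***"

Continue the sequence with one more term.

Applying the rule to each of the 16 symbols of $%$%%***%***%*** gives the pieces %* ** %* ** ** $% $% $% ** $% $% $% ** $% $% $%, which concatenate to the answer.

%***%*****$%$%$%**$%$%$%**$%$%$%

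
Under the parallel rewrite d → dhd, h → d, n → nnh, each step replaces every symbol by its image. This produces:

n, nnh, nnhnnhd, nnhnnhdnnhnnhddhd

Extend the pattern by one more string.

nnhnnhdnnhnnhddhdnnhnnhdnnhnnhddhddhdddhd

φ(nnhnnhdnnhnnhddhd) expands symbol-by-symbol to nnh nnh d nnh nnh d dhd nnh nnh d nnh nnh d dhd dhd d dhd; joining the 17 pieces gives the next term.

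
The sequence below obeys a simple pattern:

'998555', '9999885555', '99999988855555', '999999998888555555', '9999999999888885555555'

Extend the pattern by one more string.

99999999999988888855555555

The n-th term is 2n 9's then n 8's then n+2 5's (n = 1, 2, …).
For the next term, n = 6, so the run lengths are 12, 6, 8.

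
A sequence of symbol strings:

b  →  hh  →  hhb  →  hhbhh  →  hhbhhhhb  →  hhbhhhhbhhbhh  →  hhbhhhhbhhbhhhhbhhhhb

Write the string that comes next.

hhbhhhhbhhbhhhhbhhhhbhhbhhhhbhhbhh

From term 3 onward, concatenate the last term with the second-to-last: hh·b = hhb, hhb·hh = hhbhh, …
So term 8 is hhbhhhhbhhbhhhhbhhhhb·hhbhhhhbhhbhh.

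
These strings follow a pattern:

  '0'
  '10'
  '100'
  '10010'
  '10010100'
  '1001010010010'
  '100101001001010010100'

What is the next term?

1001010010010100101001001010010010

Each term (from the third on) is the previous term followed by the one before it: term 3 = 10·0 = 100.
Continuing: 100101001001010010100 · 1001010010010 gives term 8.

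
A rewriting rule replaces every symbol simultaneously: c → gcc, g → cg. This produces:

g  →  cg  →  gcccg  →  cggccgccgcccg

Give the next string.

Rewriting the 13 symbols of cggccgccgcccg one by one yields gcc cg cg gcc gcc cg gcc gcc cg gcc gcc gcc cg; concatenated:

gcccgcggccgcccggccgcccggccgccgcccg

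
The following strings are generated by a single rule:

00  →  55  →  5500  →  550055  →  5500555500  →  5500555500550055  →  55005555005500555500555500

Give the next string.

550055550055005555005555005500555500550055

From term 3 onward, concatenate the last term with the second-to-last: 55·00 = 5500, 5500·55 = 550055, …
Continuing: 55005555005500555500555500 · 5500555500550055 gives term 8.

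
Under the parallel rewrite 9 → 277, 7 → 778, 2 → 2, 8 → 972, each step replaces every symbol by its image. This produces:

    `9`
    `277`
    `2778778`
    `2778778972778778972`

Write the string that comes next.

Replace each of the 19 characters of 2778778972778778972 in place — 2 778 778 972 778 778 972 277 778 2 778 778 972 778 778 972 277 778 2 — and concatenate.

277877897277877897227777827787789727787789722777782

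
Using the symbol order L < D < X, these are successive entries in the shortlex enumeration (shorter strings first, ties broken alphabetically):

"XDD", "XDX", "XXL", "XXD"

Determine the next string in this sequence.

XXX

The successor of XXD increments the rightmost position that isn't already X and resets every position after it to L.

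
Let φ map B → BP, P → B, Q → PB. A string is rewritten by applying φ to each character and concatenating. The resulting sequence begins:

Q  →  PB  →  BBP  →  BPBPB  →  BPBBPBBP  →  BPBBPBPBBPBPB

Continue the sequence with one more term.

Rewriting the 13 symbols of BPBBPBPBBPBPB one by one yields BP B BP BP B BP B BP BP B BP B BP; concatenated:

BPBBPBPBBPBBPBPBBPBBP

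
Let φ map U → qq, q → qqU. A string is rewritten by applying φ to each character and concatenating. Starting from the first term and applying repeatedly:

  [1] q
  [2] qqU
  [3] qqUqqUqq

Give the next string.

Apply φ to qqUqqUqq symbol by symbol: q→qqU, q→qqU, U→qq, q→qqU, q→qqU, U→qq, q→qqU, q→qqU; joined: qqU qqU qq qqU qqU qq qqU qqU.

qqUqqUqqqqUqqUqqqqUqqU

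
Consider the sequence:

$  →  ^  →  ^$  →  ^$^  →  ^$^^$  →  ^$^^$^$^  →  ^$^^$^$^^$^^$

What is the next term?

Each term (from the third on) is the previous term followed by the one before it: term 3 = ^·$ = ^$.
Continuing: ^$^^$^$^^$^^$ · ^$^^$^$^ gives term 8.

^$^^$^$^^$^^$^$^^$^$^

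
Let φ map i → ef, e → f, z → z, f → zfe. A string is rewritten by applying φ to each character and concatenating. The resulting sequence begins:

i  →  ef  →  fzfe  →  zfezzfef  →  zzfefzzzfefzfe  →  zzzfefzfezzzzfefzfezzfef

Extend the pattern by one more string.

zzzzfefzfezzfefzzzzzfefzfezzfefzzzfefzfe

Applying the rule to each of the 24 symbols of zzzfefzfezzzzfefzfezzfef gives the pieces z z z zfe f zfe z zfe f z z z z zfe f zfe z zfe f z z zfe f zfe, which concatenate to the answer.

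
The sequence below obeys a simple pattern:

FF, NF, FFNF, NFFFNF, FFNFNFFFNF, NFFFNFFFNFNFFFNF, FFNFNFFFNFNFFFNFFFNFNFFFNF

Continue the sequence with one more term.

From term 3 onward, concatenate the second-to-last term with the last: FF·NF = FFNF, NF·FFNF = NFFFNF, …
The next term joins NFFFNFFFNFNFFFNF and FFNFNFFFNFNFFFNFFFNFNFFFNF.

NFFFNFFFNFNFFFNFFFNFNFFFNFNFFFNFFFNFNFFFNF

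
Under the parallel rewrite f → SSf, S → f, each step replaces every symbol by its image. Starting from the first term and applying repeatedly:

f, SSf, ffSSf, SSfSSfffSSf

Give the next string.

ffSSfffSSfSSfSSfffSSf

Apply φ to SSfSSfffSSf symbol by symbol: S→f, S→f, f→SSf, S→f, S→f, f→SSf, f→SSf, f→SSf, S→f, S→f, f→SSf; joined: f f SSf f f SSf SSf SSf f f SSf.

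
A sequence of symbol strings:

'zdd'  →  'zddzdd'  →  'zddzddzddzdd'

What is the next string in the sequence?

Each string is two copies of the previous one concatenated.
Doubling zddzddzddzdd:

zddzddzddzddzddzddzddzdd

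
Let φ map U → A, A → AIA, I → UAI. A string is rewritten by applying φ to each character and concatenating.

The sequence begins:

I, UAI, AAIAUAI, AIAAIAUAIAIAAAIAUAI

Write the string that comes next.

AIAUAIAIAAIAUAIAIAAAIAUAIAIAUAIAIAAIAAIAUAIAIAAAIAUAI

Replace each of the 19 characters of AIAAIAUAIAIAAAIAUAI in place — AIA UAI AIA AIA UAI AIA A AIA UAI AIA UAI AIA AIA AIA UAI AIA A AIA UAI — and concatenate.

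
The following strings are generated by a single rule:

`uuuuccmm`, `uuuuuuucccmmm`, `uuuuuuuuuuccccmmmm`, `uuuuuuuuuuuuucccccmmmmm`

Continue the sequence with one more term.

The n-th term is 3n+1 u's then n+1 c's then n+1 m's (n = 1, 2, …).
Setting n = 5 gives 16, 6, 6 characters in each block.

uuuuuuuuuuuuuuuuccccccmmmmmm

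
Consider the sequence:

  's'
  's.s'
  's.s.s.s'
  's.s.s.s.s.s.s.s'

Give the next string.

s(k+1) = s(k)·.·s(k) — each term doubles the last with '.' between the halves.
One more doubling of s.s.s.s.s.s.s.s gives the answer.

s.s.s.s.s.s.s.s.s.s.s.s.s.s.s.s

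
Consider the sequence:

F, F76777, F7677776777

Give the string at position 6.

F7677776777767777677776777

The strings grow by a fixed suffix 76777 each time.
From F7677776777, 3 further steps: F7677776777 → F767777677776777 → F76777767777677776777 → (answer).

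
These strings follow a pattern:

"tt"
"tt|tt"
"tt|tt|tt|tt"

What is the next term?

tt|tt|tt|tt|tt|tt|tt|tt

s(k+1) = s(k)·|·s(k) — each term doubles the last with '|' between the halves.
So the next term is two copies of tt|tt|tt|tt with '|' between the halves.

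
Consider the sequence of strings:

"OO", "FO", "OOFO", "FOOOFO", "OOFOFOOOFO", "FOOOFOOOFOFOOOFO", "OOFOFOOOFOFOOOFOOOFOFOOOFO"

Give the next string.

This is a Fibonacci-style word recurrence s(k) = s(k−2)·s(k−1): e.g. OO·FO = OOFO.
Continuing: FOOOFOOOFOFOOOFO · OOFOFOOOFOFOOOFOOOFOFOOOFO gives term 8.

FOOOFOOOFOFOOOFOOOFOFOOOFOFOOOFOOOFOFOOOFO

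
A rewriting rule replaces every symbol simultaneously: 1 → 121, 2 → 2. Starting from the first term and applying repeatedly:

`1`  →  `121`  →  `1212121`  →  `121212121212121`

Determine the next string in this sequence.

Replace each of the 15 characters of 121212121212121 in place — 121 2 121 2 121 2 121 2 121 2 121 2 121 2 121 — and concatenate.

1212121212121212121212121212121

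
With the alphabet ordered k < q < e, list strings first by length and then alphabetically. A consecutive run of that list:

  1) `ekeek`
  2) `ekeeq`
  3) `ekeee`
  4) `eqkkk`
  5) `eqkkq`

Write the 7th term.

Continuing the enumeration 2 steps past eqkkq: eqkkq → eqkke → (answer).

eqkqk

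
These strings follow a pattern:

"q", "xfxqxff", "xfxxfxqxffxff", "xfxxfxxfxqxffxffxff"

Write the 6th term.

s(k+1) = xfx·s(k)·xff, so each term gains xfx as a prefix and xff as a suffix.
From xfxxfxxfxqxffxffxff, 2 further steps: xfxxfxxfxqxffxffxff → xfxxfxxfxxfxqxffxffxffxff → (answer).

xfxxfxxfxxfxxfxqxffxffxffxffxff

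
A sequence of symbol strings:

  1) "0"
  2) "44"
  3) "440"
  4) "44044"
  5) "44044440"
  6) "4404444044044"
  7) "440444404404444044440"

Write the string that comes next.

4404444044044440444404404444044044

Each term (from the third on) is the previous term followed by the one before it: term 3 = 44·0 = 440.
The next term joins 440444404404444044440 and 4404444044044.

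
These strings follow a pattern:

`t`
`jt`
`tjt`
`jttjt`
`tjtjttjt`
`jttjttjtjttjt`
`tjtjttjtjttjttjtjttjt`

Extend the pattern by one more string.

jttjttjtjttjttjtjttjtjttjttjtjttjt

This is a Fibonacci-style word recurrence s(k) = s(k−2)·s(k−1): e.g. t·jt = tjt.
The next term joins jttjttjtjttjt and tjtjttjtjttjttjtjttjt.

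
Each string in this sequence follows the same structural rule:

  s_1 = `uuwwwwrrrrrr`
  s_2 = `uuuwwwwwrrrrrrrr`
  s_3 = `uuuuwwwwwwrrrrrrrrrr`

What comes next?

The n-th term is n u's then n+2 w's then 2n+2 r's, where the shown terms are n = 2, 3, 4.
At n = 5 the blocks have lengths 5, 7, 12.

uuuuuwwwwwwwrrrrrrrrrrrr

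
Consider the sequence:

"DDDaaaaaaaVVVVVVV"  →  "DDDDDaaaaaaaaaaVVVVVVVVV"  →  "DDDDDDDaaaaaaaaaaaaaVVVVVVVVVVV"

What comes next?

DDDDDDDDDaaaaaaaaaaaaaaaaVVVVVVVVVVVVV

The n-th term is 2n-1 D's then 3n+1 a's then 2n+3 V's, where the shown terms are n = 2, 3, 4.
For the next term, n = 5, so the run lengths are 9, 16, 13.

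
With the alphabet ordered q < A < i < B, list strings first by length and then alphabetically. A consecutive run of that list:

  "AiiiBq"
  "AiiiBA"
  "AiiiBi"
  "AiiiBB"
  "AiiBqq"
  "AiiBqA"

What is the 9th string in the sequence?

Stepping forward 3 times from AiiBqA: AiiBqA → AiiBqi → AiiBqB, then the target.

AiiBAq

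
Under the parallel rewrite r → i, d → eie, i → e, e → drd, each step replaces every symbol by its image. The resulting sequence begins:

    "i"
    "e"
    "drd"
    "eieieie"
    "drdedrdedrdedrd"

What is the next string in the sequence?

eieieiedrdeieieiedrdeieieiedrdeieieie

Applying the rule to each of the 15 symbols of drdedrdedrdedrd gives the pieces eie i eie drd eie i eie drd eie i eie drd eie i eie, which concatenate to the answer.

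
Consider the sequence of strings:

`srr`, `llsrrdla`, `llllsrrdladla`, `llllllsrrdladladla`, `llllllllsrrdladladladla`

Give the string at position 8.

llllllllllllllsrrdladladladladladladla

Every step adds ll to the front and dla to the end of the previous string.
From llllllllsrrdladladladla, 3 further steps: llllllllsrrdladladladla → llllllllllsrrdladladladladla → llllllllllllsrrdladladladladladla → (answer).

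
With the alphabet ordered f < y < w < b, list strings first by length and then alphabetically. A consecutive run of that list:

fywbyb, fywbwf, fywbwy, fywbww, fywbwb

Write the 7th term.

Advancing 2 positions from fywbwb through fywbwb → fywbbf reaches term 7.

fywbby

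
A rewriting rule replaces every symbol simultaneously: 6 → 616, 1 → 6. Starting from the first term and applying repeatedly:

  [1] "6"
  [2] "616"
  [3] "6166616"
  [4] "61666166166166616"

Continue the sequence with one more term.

Replace each of the 17 characters of 61666166166166616 in place — 616 6 616 616 616 6 616 616 6 616 616 6 616 616 616 6 616 — and concatenate.

61666166166166616616661661666166166166616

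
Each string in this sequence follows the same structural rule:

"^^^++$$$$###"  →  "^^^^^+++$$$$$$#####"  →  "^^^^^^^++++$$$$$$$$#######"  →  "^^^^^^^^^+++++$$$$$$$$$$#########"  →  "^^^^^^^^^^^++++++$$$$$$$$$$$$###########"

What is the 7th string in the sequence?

Reading off run lengths: ^ runs 3, 5, 7, 9, 11; + runs 2, 3, 4, 5, 6; $ runs 4, 6, 8, 10, 12; # runs 3, 5, 7, 9, 11 — each is linear in n (n = 1, 2, …).
Setting n = 7 gives 15, 8, 16, 15 characters in each block.

^^^^^^^^^^^^^^^++++++++$$$$$$$$$$$$$$$$###############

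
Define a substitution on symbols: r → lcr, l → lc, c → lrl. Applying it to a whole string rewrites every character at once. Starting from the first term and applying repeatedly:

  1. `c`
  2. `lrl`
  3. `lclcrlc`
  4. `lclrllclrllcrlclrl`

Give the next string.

Rewriting the 18 symbols of lclrllclrllcrlclrl one by one yields lc lrl lc lcr lc lc lrl lc lcr lc lc lrl lcr lc lrl lc lcr lc; concatenated:

lclrllclcrlclclrllclcrlclclrllcrlclrllclcrlc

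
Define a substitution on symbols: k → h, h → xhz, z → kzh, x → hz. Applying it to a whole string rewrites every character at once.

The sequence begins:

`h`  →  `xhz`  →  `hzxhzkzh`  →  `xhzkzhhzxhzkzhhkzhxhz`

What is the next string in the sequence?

Applying the rule to each of the 21 symbols of xhzkzhhzxhzkzhhkzhxhz gives the pieces hz xhz kzh h kzh xhz xhz kzh hz xhz kzh h kzh xhz xhz h kzh xhz hz xhz kzh, which concatenate to the answer.

hzxhzkzhhkzhxhzxhzkzhhzxhzkzhhkzhxhzxhzhkzhxhzhzxhzkzh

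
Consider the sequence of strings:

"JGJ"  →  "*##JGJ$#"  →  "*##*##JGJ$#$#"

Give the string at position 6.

*##*##*##*##*##JGJ$#$#$#$#$#

Every step adds *## to the front and $# to the end of the previous string.
From *##*##JGJ$#$#, 3 further steps: *##*##JGJ$#$# → *##*##*##JGJ$#$#$# → *##*##*##*##JGJ$#$#$#$# → (answer).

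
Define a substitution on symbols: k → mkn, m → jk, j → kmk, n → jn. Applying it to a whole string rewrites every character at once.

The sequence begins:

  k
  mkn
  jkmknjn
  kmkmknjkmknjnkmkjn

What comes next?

Replace each of the 18 characters of kmkmknjkmknjnkmkjn in place — mkn jk mkn jk mkn jn kmk mkn jk mkn jn kmk jn mkn jk mkn kmk jn — and concatenate.

mknjkmknjkmknjnkmkmknjkmknjnkmkjnmknjkmknkmkjn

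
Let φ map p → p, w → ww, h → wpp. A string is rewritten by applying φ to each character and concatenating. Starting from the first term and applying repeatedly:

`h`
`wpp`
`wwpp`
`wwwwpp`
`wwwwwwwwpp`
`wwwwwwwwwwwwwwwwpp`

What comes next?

Rewriting the 18 symbols of wwwwwwwwwwwwwwwwpp one by one yields ww ww ww ww ww ww ww ww ww ww ww ww ww ww ww ww p p; concatenated:

wwwwwwwwwwwwwwwwwwwwwwwwwwwwwwwwpp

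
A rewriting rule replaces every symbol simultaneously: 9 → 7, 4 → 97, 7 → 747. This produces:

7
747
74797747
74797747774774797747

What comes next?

Applying the rule to each of the 20 symbols of 74797747774774797747 gives the pieces 747 97 747 7 747 747 97 747 747 747 97 747 747 97 747 7 747 747 97 747, which concatenate to the answer.

747977477747747977477477479774774797747774774797747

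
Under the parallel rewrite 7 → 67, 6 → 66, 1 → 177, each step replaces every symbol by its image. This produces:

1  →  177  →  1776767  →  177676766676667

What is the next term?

1776767666766676666666766666667

Applying the rule to each of the 15 symbols of 177676766676667 gives the pieces 177 67 67 66 67 66 67 66 66 66 67 66 66 66 67, which concatenate to the answer.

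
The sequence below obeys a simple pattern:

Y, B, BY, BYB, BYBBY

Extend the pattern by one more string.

Each term (from the third on) is the previous term followed by the one before it: term 3 = B·Y = BY.
So term 6 is BYBBY·BYB.

BYBBYBYB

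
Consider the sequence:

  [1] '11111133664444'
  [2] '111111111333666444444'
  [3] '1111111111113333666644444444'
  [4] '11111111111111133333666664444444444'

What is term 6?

1111111111111111111113333333666666644444444444444

Reading off run lengths: 1 runs 6, 9, 12, 15; 3 runs 2, 3, 4, 5; 6 runs 2, 3, 4, 5; 4 runs 4, 6, 8, 10 — each is linear in n, where the shown terms are n = 2, 3, 4, 5.
At n = 7 the blocks have lengths 21, 7, 7, 14.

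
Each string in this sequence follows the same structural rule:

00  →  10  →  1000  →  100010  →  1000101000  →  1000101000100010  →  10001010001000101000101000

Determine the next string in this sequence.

100010100010001010001010001000101000100010

From term 3 onward, concatenate the last term with the second-to-last: 10·00 = 1000, 1000·10 = 100010, …
The next term joins 10001010001000101000101000 and 1000101000100010.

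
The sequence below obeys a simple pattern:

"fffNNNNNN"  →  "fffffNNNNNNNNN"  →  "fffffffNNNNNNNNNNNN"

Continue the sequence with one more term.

fffffffffNNNNNNNNNNNNNNN

The n-th term is 2n-1 f's then 3n N's, where the shown terms are n = 2, 3, 4.
At n = 5 the blocks have lengths 9, 15.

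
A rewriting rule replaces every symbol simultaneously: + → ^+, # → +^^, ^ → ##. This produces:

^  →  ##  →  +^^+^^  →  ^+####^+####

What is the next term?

Rewriting each symbol of ^+####^+####: ^→##, +→^+, #→+^^, #→+^^, #→+^^, #→+^^, ^→##, +→^+, #→+^^, #→+^^, #→+^^, #→+^^, which concatenates to ## ^+ +^^ +^^ +^^ +^^ ## ^+ +^^ +^^ +^^ +^^.

##^++^^+^^+^^+^^##^++^^+^^+^^+^^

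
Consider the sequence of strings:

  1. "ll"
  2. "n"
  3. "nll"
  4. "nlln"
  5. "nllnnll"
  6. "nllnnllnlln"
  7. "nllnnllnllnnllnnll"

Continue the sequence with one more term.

nllnnllnllnnllnnllnllnnllnlln

Each term (from the third on) is the previous term followed by the one before it: term 3 = n·ll = nll.
So term 8 is nllnnllnllnnllnnll·nllnnllnlln.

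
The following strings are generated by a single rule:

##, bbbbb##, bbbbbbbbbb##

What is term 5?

Every step adds bbbbb at the front: s(k+1) = bbbbb·s(k).
From bbbbbbbbbb##, 2 further steps: bbbbbbbbbb## → bbbbbbbbbbbbbbb## → (answer).

bbbbbbbbbbbbbbbbbbbb##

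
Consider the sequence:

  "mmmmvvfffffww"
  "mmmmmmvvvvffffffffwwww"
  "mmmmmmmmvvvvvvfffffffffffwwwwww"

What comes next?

mmmmmmmmmmvvvvvvvvffffffffffffffwwwwwwww

Reading off run lengths: m runs 4, 6, 8; v runs 2, 4, 6; f runs 5, 8, 11; w runs 2, 4, 6 — each is linear in n (n = 1, 2, …).
Setting n = 4 gives 10, 8, 14, 8 characters in each block.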